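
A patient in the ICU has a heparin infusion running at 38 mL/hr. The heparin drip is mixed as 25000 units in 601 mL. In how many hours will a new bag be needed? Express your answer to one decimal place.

Duration = 601 mL ÷ 38 mL/hr = 15.81579 hr

15.8 hours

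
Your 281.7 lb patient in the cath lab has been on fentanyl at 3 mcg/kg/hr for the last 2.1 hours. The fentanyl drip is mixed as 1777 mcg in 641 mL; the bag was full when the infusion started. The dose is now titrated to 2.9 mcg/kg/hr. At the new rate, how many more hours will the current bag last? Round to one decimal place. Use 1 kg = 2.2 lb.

2.6 hours

Initial rate:
Weight = 281.7 lb ÷ 2.2 lb/kg = 128.0455 kg
Dose = 3 mcg/kg/hr × 128.0455 kg = 384.1364 mcg/hr
Concentration = 1777 mcg ÷ 641 mL = 2.772231 mcg/mL
Rate = 384.1364 mcg/hr ÷ 2.772231 mcg/mL = 138.5658 mL/hr
Volume infused so far = 138.5658 mL/hr × 2.1 hr = 290.9882 mL
Volume remaining = 641 − 290.9882 = 350.0118 mL
New rate:
Dose = 2.9 mcg/kg/hr × 128.0455 kg = 371.3318 mcg/hr
Rate = 371.3318 mcg/hr ÷ 2.772231 mcg/mL = 133.9469 mL/hr
Time remaining = 350.0118 mL ÷ 133.9469 mL/hr = 2.613064 hr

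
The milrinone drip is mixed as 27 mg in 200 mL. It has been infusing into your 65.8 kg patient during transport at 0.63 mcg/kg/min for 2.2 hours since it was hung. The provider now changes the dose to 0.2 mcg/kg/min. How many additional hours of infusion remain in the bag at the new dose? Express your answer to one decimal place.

Initial rate:
Dose = 0.63 mcg/kg/min × 65.8 kg = 41.454 mcg/min
41.454 mcg/min × 60 min/hr = 2487.24 mcg/hr
Concentration = 27 mg ÷ 200 mL = 0.135 mg/mL = 135 mcg/mL
Rate = 2487.24 mcg/hr ÷ 135 mcg/mL = 18.424 mL/hr
Volume infused so far = 18.424 mL/hr × 2.2 hr = 40.5328 mL
Volume remaining = 200 − 40.5328 = 159.4672 mL
New rate:
Dose = 0.2 mcg/kg/min × 65.8 kg = 13.16 mcg/min
13.16 mcg/min × 60 min/hr = 789.6 mcg/hr
Rate = 789.6 mcg/hr ÷ 135 mcg/mL = 5.848889 mL/hr
Time remaining = 159.4672 mL ÷ 5.848889 mL/hr = 27.26453 hr

27.3 hours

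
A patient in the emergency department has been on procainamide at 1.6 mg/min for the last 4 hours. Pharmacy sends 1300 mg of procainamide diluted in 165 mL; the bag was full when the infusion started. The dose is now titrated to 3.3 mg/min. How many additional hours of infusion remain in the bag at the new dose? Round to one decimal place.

Initial rate:
1.6 mg/min × 60 min/hr = 96 mg/hr
Concentration = 1300 mg ÷ 165 mL = 7.878788 mg/mL
Rate = 96 mg/hr ÷ 7.878788 mg/mL = 12.18462 mL/hr
Volume infused so far = 12.18462 mL/hr × 4 hr = 48.73846 mL
Volume remaining = 165 − 48.73846 = 116.2615 mL
New rate:
3.3 mg/min × 60 min/hr = 198 mg/hr
Rate = 198 mg/hr ÷ 7.878788 mg/mL = 25.13077 mL/hr
Time remaining = 116.2615 mL ÷ 25.13077 mL/hr = 4.626263 hr

4.6 hours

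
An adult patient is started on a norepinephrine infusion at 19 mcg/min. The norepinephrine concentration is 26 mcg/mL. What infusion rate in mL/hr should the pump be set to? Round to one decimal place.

19 mcg/min × 60 min/hr = 1140 mcg/hr
Rate = 1140 mcg/hr ÷ 26 mcg/mL = 43.84615 mL/hr

43.8 mL/hr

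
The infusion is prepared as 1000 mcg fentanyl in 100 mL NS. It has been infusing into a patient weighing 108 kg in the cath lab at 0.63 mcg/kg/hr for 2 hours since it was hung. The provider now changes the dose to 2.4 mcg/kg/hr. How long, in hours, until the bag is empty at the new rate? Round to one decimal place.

Initial rate:
Dose = 0.63 mcg/kg/hr × 108 kg = 68.04 mcg/hr
Concentration = 1000 mcg ÷ 100 mL = 10 mcg/mL
Rate = 68.04 mcg/hr ÷ 10 mcg/mL = 6.804 mL/hr
Volume infused so far = 6.804 mL/hr × 2 hr = 13.608 mL
Volume remaining = 100 − 13.608 = 86.392 mL
New rate:
Dose = 2.4 mcg/kg/hr × 108 kg = 259.2 mcg/hr
Rate = 259.2 mcg/hr ÷ 10 mcg/mL = 25.92 mL/hr
Time remaining = 86.392 mL ÷ 25.92 mL/hr = 3.333025 hr

3.3 hours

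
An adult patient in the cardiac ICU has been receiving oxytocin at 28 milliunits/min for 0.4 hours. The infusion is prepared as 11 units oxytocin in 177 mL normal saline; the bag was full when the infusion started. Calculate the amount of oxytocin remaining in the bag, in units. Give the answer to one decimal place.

28 milliunits/min × 60 min/hr = 1680 milliunits/hr
Concentration = 11 units ÷ 177 mL = 0.06214689 units/mL = 62.14689 milliunits/mL
Rate = 1680 milliunits/hr ÷ 62.14689 milliunits/mL = 27.03273 mL/hr
Volume infused = 27.03273 mL/hr × 0.4 hr = 10.81309 mL
Volume remaining = 177 − 10.81309 = 166.1869 mL
Drug remaining = 166.1869 mL × 62.14689 milliunits/mL = 10328 milliunits = 10.328 units

10.3 units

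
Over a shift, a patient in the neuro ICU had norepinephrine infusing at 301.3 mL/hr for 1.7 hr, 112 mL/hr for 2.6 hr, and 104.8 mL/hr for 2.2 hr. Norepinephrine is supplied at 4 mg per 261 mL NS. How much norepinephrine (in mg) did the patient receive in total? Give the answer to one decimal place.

15.8 mg

Concentration = 4 mg ÷ 261 mL = 0.01532567 mg/mL
Stage 1: 301.3 mL/hr × 1.7 hr = 512.21 mL → 512.21 mL × 0.01532567 mg/mL = 7.849962 mg
Stage 2: 112 mL/hr × 2.6 hr = 291.2 mL → 291.2 mL × 0.01532567 mg/mL = 4.462835 mg
Stage 3: 104.8 mL/hr × 2.2 hr = 230.56 mL → 230.56 mL × 0.01532567 mg/mL = 3.533487 mg
Total = 7.849962 + 4.462835 + 3.533487 = 15.84628 mg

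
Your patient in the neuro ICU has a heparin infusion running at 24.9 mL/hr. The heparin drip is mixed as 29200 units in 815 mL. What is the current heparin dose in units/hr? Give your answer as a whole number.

892 units/hr

Concentration = 29200 units ÷ 815 mL = 35.82822 units/mL
Drug rate = 24.9 mL/hr × 35.82822 units/mL = 892.1227 units/hr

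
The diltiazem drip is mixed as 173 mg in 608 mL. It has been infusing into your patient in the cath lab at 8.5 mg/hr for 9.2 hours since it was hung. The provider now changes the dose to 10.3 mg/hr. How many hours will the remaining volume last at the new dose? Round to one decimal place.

Initial rate:
Concentration = 173 mg ÷ 608 mL = 0.2845395 mg/mL
Rate = 8.5 mg/hr ÷ 0.2845395 mg/mL = 29.87283 mL/hr
Volume infused so far = 29.87283 mL/hr × 9.2 hr = 274.8301 mL
Volume remaining = 608 − 274.8301 = 333.1699 mL
New rate:
Rate = 10.3 mg/hr ÷ 0.2845395 mg/mL = 36.19884 mL/hr
Time remaining = 333.1699 mL ÷ 36.19884 mL/hr = 9.203883 hr

9.2 hours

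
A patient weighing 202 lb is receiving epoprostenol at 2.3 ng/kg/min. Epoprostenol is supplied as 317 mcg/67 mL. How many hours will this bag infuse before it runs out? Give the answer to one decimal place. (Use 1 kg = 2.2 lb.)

25.0 hours

Weight = 202 lb ÷ 2.2 lb/kg = 91.81818 kg
Dose = 2.3 ng/kg/min × 91.81818 kg = 211.1818 ng/min
211.1818 ng/min × 60 min/hr = 12670.91 ng/hr
Concentration = 317 mcg ÷ 67 mL = 4.731343 mcg/mL = 4731.343 ng/mL
Rate = 12670.91 ng/hr ÷ 4731.343 ng/mL = 2.678079 mL/hr
Duration = 67 mL ÷ 2.678079 mL/hr = 25.01794 hr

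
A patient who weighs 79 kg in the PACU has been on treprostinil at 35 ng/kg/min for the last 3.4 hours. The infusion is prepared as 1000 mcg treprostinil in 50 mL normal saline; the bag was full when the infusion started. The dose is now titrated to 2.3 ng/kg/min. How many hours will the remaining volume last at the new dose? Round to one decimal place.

Initial rate:
Dose = 35 ng/kg/min × 79 kg = 2765 ng/min
2765 ng/min × 60 min/hr = 165900 ng/hr
Concentration = 1000 mcg ÷ 50 mL = 20 mcg/mL = 20000 ng/mL
Rate = 165900 ng/hr ÷ 20000 ng/mL = 8.295 mL/hr
Volume infused so far = 8.295 mL/hr × 3.4 hr = 28.203 mL
Volume remaining = 50 − 28.203 = 21.797 mL
New rate:
Dose = 2.3 ng/kg/min × 79 kg = 181.7 ng/min
181.7 ng/min × 60 min/hr = 10902 ng/hr
Rate = 10902 ng/hr ÷ 20000 ng/mL = 0.5451 mL/hr
Time remaining = 21.797 mL ÷ 0.5451 mL/hr = 39.98716 hr

40.0 hours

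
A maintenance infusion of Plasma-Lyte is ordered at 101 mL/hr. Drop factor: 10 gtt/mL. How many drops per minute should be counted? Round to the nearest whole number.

101 mL/hr ÷ 60 min/hr = 1.683333 mL/min
1.683333 mL/min × 10 gtt/mL = 16.83333 gtt/min

17 gtt/min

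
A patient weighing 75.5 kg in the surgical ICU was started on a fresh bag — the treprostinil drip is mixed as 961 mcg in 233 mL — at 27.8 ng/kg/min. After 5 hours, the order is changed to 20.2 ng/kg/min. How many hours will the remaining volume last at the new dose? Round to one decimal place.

Initial rate:
Dose = 27.8 ng/kg/min × 75.5 kg = 2098.9 ng/min
2098.9 ng/min × 60 min/hr = 125934 ng/hr
Concentration = 961 mcg ÷ 233 mL = 4.124464 mcg/mL = 4124.464 ng/mL
Rate = 125934 ng/hr ÷ 4124.464 ng/mL = 30.53343 mL/hr
Volume infused so far = 30.53343 mL/hr × 5 hr = 152.6671 mL
Volume remaining = 233 − 152.6671 = 80.33287 mL
New rate:
Dose = 20.2 ng/kg/min × 75.5 kg = 1525.1 ng/min
1525.1 ng/min × 60 min/hr = 91506 ng/hr
Rate = 91506 ng/hr ÷ 4124.464 ng/mL = 22.18616 mL/hr
Time remaining = 80.33287 mL ÷ 22.18616 mL/hr = 3.620855 hr

3.6 hours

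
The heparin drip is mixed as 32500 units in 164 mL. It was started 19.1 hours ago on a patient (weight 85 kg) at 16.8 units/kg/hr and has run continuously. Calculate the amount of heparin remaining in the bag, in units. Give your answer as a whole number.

5225 units

Dose = 16.8 units/kg/hr × 85 kg = 1428 units/hr
Concentration = 32500 units ÷ 164 mL = 198.1707 units/mL
Rate = 1428 units/hr ÷ 198.1707 units/mL = 7.205908 mL/hr
Volume infused = 7.205908 mL/hr × 19.1 hr = 137.6328 mL
Volume remaining = 164 − 137.6328 = 26.36716 mL
Drug remaining = 26.36716 mL × 198.1707 units/mL = 5225.2 units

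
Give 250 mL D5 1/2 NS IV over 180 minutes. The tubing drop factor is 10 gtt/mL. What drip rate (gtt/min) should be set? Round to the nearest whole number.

14 gtt/min

250 mL ÷ (180 min) = 1.388889 mL/min
1.388889 mL/min × 10 gtt/mL = 13.88889 gtt/min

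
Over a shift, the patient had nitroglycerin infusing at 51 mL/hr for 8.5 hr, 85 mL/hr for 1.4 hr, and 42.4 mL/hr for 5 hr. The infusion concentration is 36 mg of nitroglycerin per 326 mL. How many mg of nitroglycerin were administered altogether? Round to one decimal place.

84.4 mg

Concentration = 36 mg ÷ 326 mL = 0.1104294 mg/mL
Stage 1: 51 mL/hr × 8.5 hr = 433.5 mL → 433.5 mL × 0.1104294 mg/mL = 47.87117 mg
Stage 2: 85 mL/hr × 1.4 hr = 119 mL → 119 mL × 0.1104294 mg/mL = 13.1411 mg
Stage 3: 42.4 mL/hr × 5 hr = 212 mL → 212 mL × 0.1104294 mg/mL = 23.41104 mg
Total = 47.87117 + 13.1411 + 23.41104 = 84.42331 mg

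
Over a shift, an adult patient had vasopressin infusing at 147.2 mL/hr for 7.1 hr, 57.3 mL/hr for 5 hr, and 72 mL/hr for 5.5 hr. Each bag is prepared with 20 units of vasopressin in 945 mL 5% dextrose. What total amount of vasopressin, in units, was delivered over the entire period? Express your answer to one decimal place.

Concentration = 20 units ÷ 945 mL = 0.02116402 units/mL
Stage 1: 147.2 mL/hr × 7.1 hr = 1045.12 mL → 1045.12 mL × 0.02116402 units/mL = 22.11894 units
Stage 2: 57.3 mL/hr × 5 hr = 286.5 mL → 286.5 mL × 0.02116402 units/mL = 6.063492 units
Stage 3: 72 mL/hr × 5.5 hr = 396 mL → 396 mL × 0.02116402 units/mL = 8.380952 units
Total = 22.11894 + 6.063492 + 8.380952 = 36.56339 units

36.6 units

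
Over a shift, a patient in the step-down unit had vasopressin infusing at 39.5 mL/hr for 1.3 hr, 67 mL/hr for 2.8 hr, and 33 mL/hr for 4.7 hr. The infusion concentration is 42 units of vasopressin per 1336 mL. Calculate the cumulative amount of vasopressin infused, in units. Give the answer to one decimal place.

Concentration = 42 units ÷ 1336 mL = 0.03143713 units/mL
Stage 1: 39.5 mL/hr × 1.3 hr = 51.35 mL → 51.35 mL × 0.03143713 units/mL = 1.614296 units
Stage 2: 67 mL/hr × 2.8 hr = 187.6 mL → 187.6 mL × 0.03143713 units/mL = 5.897605 units
Stage 3: 33 mL/hr × 4.7 hr = 155.1 mL → 155.1 mL × 0.03143713 units/mL = 4.875898 units
Total = 1.614296 + 5.897605 + 4.875898 = 12.3878 units

12.4 units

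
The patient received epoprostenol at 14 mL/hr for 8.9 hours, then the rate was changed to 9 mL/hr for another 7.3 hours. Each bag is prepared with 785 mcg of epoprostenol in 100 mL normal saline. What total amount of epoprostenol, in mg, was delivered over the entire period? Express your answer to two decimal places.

1.49 mg

Concentration = 785 mcg ÷ 100 mL = 7.85 mcg/mL
Stage 1: 14 mL/hr × 8.9 hr = 124.6 mL → 124.6 mL × 7.85 mcg/mL = 978.11 mcg
Stage 2: 9 mL/hr × 7.3 hr = 65.7 mL → 65.7 mL × 7.85 mcg/mL = 515.745 mcg
Total = 978.11 + 515.745 = 1493.855 mcg = 1.493855 mg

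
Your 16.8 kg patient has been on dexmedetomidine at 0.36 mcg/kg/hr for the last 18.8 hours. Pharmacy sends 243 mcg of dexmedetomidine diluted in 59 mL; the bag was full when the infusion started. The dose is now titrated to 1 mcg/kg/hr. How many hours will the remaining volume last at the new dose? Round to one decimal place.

7.7 hours

Initial rate:
Dose = 0.36 mcg/kg/hr × 16.8 kg = 6.048 mcg/hr
Concentration = 243 mcg ÷ 59 mL = 4.118644 mcg/mL
Rate = 6.048 mcg/hr ÷ 4.118644 mcg/mL = 1.468444 mL/hr
Volume infused so far = 1.468444 mL/hr × 18.8 hr = 27.60676 mL
Volume remaining = 59 − 27.60676 = 31.39324 mL
New rate:
Dose = 1 mcg/kg/hr × 16.8 kg = 16.8 mcg/hr
Rate = 16.8 mcg/hr ÷ 4.118644 mcg/mL = 4.079012 mL/hr
Time remaining = 31.39324 mL ÷ 4.079012 mL/hr = 7.696286 hr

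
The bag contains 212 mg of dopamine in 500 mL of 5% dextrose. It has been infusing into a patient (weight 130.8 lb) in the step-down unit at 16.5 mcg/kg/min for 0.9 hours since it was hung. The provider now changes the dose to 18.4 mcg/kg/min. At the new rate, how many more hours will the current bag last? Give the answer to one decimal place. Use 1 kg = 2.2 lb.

Initial rate:
Weight = 130.8 lb ÷ 2.2 lb/kg = 59.45455 kg
Dose = 16.5 mcg/kg/min × 59.45455 kg = 981 mcg/min
981 mcg/min × 60 min/hr = 58860 mcg/hr
Concentration = 212 mg ÷ 500 mL = 0.424 mg/mL = 424 mcg/mL
Rate = 58860 mcg/hr ÷ 424 mcg/mL = 138.8208 mL/hr
Volume infused so far = 138.8208 mL/hr × 0.9 hr = 124.9387 mL
Volume remaining = 500 − 124.9387 = 375.0613 mL
New rate:
Dose = 18.4 mcg/kg/min × 59.45455 kg = 1093.964 mcg/min
1093.964 mcg/min × 60 min/hr = 65637.82 mcg/hr
Rate = 65637.82 mcg/hr ÷ 424 mcg/mL = 154.8062 mL/hr
Time remaining = 375.0613 mL ÷ 154.8062 mL/hr = 2.42278 hr

2.4 hours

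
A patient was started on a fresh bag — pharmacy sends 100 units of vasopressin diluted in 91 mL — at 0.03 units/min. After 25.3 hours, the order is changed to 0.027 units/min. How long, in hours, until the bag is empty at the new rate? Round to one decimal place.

Initial rate:
0.03 units/min × 60 min/hr = 1.8 units/hr
Concentration = 100 units ÷ 91 mL = 1.098901 units/mL
Rate = 1.8 units/hr ÷ 1.098901 units/mL = 1.638 mL/hr
Volume infused so far = 1.638 mL/hr × 25.3 hr = 41.4414 mL
Volume remaining = 91 − 41.4414 = 49.5586 mL
New rate:
0.027 units/min × 60 min/hr = 1.62 units/hr
Rate = 1.62 units/hr ÷ 1.098901 units/mL = 1.4742 mL/hr
Time remaining = 49.5586 mL ÷ 1.4742 mL/hr = 33.61728 hr

33.6 hours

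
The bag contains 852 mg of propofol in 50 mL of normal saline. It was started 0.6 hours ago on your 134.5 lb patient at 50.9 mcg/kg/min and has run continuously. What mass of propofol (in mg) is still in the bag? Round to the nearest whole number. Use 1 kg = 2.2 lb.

Weight = 134.5 lb ÷ 2.2 lb/kg = 61.13636 kg
Dose = 50.9 mcg/kg/min × 61.13636 kg = 3111.841 mcg/min
3111.841 mcg/min × 60 min/hr = 186710.5 mcg/hr
Concentration = 852 mg ÷ 50 mL = 17.04 mg/mL = 17040 mcg/mL
Rate = 186710.5 mcg/hr ÷ 17040 mcg/mL = 10.95719 mL/hr
Volume infused = 10.95719 mL/hr × 0.6 hr = 6.574312 mL
Volume remaining = 50 − 6.574312 = 43.42569 mL
Drug remaining = 43.42569 mL × 17040 mcg/mL = 739973.7 mcg = 739.9737 mg

740 mg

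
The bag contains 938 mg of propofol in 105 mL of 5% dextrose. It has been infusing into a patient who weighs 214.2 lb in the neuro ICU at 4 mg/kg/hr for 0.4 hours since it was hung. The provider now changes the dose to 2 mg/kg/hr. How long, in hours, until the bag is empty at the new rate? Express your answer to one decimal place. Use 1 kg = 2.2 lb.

4.0 hours

Initial rate:
Weight = 214.2 lb ÷ 2.2 lb/kg = 97.36364 kg
Dose = 4 mg/kg/hr × 97.36364 kg = 389.4545 mg/hr
Concentration = 938 mg ÷ 105 mL = 8.933333 mg/mL
Rate = 389.4545 mg/hr ÷ 8.933333 mg/mL = 43.59566 mL/hr
Volume infused so far = 43.59566 mL/hr × 0.4 hr = 17.43826 mL
Volume remaining = 105 − 17.43826 = 87.56174 mL
New rate:
Dose = 2 mg/kg/hr × 97.36364 kg = 194.7273 mg/hr
Rate = 194.7273 mg/hr ÷ 8.933333 mg/mL = 21.79783 mL/hr
Time remaining = 87.56174 mL ÷ 21.79783 mL/hr = 4.016993 hr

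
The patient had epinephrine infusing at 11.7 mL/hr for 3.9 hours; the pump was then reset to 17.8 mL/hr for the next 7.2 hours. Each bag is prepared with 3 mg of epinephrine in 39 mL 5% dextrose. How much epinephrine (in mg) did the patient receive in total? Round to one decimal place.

Concentration = 3 mg ÷ 39 mL = 0.07692308 mg/mL
Stage 1: 11.7 mL/hr × 3.9 hr = 45.63 mL → 45.63 mL × 0.07692308 mg/mL = 3.51 mg
Stage 2: 17.8 mL/hr × 7.2 hr = 128.16 mL → 128.16 mL × 0.07692308 mg/mL = 9.858462 mg
Total = 3.51 + 9.858462 = 13.36846 mg

13.4 mg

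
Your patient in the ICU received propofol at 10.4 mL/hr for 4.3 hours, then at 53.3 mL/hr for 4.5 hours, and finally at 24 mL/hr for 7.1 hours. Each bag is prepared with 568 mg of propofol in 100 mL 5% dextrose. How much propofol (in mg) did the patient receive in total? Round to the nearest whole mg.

2584 mg

Concentration = 568 mg ÷ 100 mL = 5.68 mg/mL
Stage 1: 10.4 mL/hr × 4.3 hr = 44.72 mL → 44.72 mL × 5.68 mg/mL = 254.0096 mg
Stage 2: 53.3 mL/hr × 4.5 hr = 239.85 mL → 239.85 mL × 5.68 mg/mL = 1362.348 mg
Stage 3: 24 mL/hr × 7.1 hr = 170.4 mL → 170.4 mL × 5.68 mg/mL = 967.872 mg
Total = 254.0096 + 1362.348 + 967.872 = 2584.23 mg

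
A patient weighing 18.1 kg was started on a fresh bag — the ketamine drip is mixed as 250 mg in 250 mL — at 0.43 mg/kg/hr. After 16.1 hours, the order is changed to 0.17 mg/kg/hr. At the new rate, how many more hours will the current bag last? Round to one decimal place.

40.5 hours

Initial rate:
Dose = 0.43 mg/kg/hr × 18.1 kg = 7.783 mg/hr
Concentration = 250 mg ÷ 250 mL = 1 mg/mL
Rate = 7.783 mg/hr ÷ 1 mg/mL = 7.783 mL/hr
Volume infused so far = 7.783 mL/hr × 16.1 hr = 125.3063 mL
Volume remaining = 250 − 125.3063 = 124.6937 mL
New rate:
Dose = 0.17 mg/kg/hr × 18.1 kg = 3.077 mg/hr
Rate = 3.077 mg/hr ÷ 1 mg/mL = 3.077 mL/hr
Time remaining = 124.6937 mL ÷ 3.077 mL/hr = 40.52444 hr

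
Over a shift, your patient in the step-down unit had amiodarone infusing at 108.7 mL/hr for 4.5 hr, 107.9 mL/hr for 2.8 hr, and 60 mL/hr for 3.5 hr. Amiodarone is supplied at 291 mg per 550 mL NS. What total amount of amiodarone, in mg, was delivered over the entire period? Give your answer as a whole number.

530 mg

Concentration = 291 mg ÷ 550 mL = 0.5290909 mg/mL
Stage 1: 108.7 mL/hr × 4.5 hr = 489.15 mL → 489.15 mL × 0.5290909 mg/mL = 258.8048 mg
Stage 2: 107.9 mL/hr × 2.8 hr = 302.12 mL → 302.12 mL × 0.5290909 mg/mL = 159.8489 mg
Stage 3: 60 mL/hr × 3.5 hr = 210 mL → 210 mL × 0.5290909 mg/mL = 111.1091 mg
Total = 258.8048 + 159.8489 + 111.1091 = 529.7629 mg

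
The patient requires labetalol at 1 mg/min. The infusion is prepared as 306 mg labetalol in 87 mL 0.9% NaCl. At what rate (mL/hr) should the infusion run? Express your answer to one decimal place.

1 mg/min × 60 min/hr = 60 mg/hr
Concentration = 306 mg ÷ 87 mL = 3.517241 mg/mL
Rate = 60 mg/hr ÷ 3.517241 mg/mL = 17.05882 mL/hr

17.1 mL/hr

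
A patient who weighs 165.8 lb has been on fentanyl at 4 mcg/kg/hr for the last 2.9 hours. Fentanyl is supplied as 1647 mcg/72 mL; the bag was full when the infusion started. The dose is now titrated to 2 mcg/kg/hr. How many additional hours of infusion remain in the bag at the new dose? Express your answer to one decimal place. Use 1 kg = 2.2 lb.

Initial rate:
Weight = 165.8 lb ÷ 2.2 lb/kg = 75.36364 kg
Dose = 4 mcg/kg/hr × 75.36364 kg = 301.4545 mcg/hr
Concentration = 1647 mcg ÷ 72 mL = 22.875 mcg/mL
Rate = 301.4545 mcg/hr ÷ 22.875 mcg/mL = 13.17834 mL/hr
Volume infused so far = 13.17834 mL/hr × 2.9 hr = 38.21719 mL
Volume remaining = 72 − 38.21719 = 33.78281 mL
New rate:
Dose = 2 mcg/kg/hr × 75.36364 kg = 150.7273 mcg/hr
Rate = 150.7273 mcg/hr ÷ 22.875 mcg/mL = 6.58917 mL/hr
Time remaining = 33.78281 mL ÷ 6.58917 mL/hr = 5.127021 hr

5.1 hours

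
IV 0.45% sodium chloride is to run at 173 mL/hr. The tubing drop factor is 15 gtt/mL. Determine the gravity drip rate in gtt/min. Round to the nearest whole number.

173 mL/hr ÷ 60 min/hr = 2.883333 mL/min
2.883333 mL/min × 15 gtt/mL = 43.25 gtt/min

43 gtt/min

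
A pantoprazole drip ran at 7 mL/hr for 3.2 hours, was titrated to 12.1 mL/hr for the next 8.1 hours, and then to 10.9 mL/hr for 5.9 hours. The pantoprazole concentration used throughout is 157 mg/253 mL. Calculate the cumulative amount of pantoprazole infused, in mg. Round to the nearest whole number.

115 mg

Concentration = 157 mg ÷ 253 mL = 0.6205534 mg/mL
Stage 1: 7 mL/hr × 3.2 hr = 22.4 mL → 22.4 mL × 0.6205534 mg/mL = 13.9004 mg
Stage 2: 12.1 mL/hr × 8.1 hr = 98.01 mL → 98.01 mL × 0.6205534 mg/mL = 60.82043 mg
Stage 3: 10.9 mL/hr × 5.9 hr = 64.31 mL → 64.31 mL × 0.6205534 mg/mL = 39.90779 mg
Total = 13.9004 + 60.82043 + 39.90779 = 114.6286 mg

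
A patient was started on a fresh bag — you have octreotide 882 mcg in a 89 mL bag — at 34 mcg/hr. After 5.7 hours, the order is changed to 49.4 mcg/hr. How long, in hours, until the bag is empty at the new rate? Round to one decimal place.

13.9 hours

Initial rate:
Concentration = 882 mcg ÷ 89 mL = 9.910112 mcg/mL
Rate = 34 mcg/hr ÷ 9.910112 mcg/mL = 3.430839 mL/hr
Volume infused so far = 3.430839 mL/hr × 5.7 hr = 19.55578 mL
Volume remaining = 89 − 19.55578 = 69.44422 mL
New rate:
Rate = 49.4 mcg/hr ÷ 9.910112 mcg/mL = 4.984807 mL/hr
Time remaining = 69.44422 mL ÷ 4.984807 mL/hr = 13.93117 hr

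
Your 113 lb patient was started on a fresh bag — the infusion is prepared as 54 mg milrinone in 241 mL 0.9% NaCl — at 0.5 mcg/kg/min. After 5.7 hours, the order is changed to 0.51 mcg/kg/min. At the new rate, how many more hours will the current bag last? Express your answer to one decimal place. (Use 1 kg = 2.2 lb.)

Initial rate:
Weight = 113 lb ÷ 2.2 lb/kg = 51.36364 kg
Dose = 0.5 mcg/kg/min × 51.36364 kg = 25.68182 mcg/min
25.68182 mcg/min × 60 min/hr = 1540.909 mcg/hr
Concentration = 54 mg ÷ 241 mL = 0.2240664 mg/mL = 224.0664 mcg/mL
Rate = 1540.909 mcg/hr ÷ 224.0664 mcg/mL = 6.87702 mL/hr
Volume infused so far = 6.87702 mL/hr × 5.7 hr = 39.19902 mL
Volume remaining = 241 − 39.19902 = 201.801 mL
New rate:
Dose = 0.51 mcg/kg/min × 51.36364 kg = 26.19545 mcg/min
26.19545 mcg/min × 60 min/hr = 1571.727 mcg/hr
Rate = 1571.727 mcg/hr ÷ 224.0664 mcg/mL = 7.014561 mL/hr
Time remaining = 201.801 mL ÷ 7.014561 mL/hr = 28.76887 hr

28.8 hours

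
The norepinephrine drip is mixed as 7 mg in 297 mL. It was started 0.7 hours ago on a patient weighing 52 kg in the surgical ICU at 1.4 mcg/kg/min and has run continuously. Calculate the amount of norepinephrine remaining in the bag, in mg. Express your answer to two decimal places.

3.94 mg

Dose = 1.4 mcg/kg/min × 52 kg = 72.8 mcg/min
72.8 mcg/min × 60 min/hr = 4368 mcg/hr
Concentration = 7 mg ÷ 297 mL = 0.02356902 mg/mL = 23.56902 mcg/mL
Rate = 4368 mcg/hr ÷ 23.56902 mcg/mL = 185.328 mL/hr
Volume infused = 185.328 mL/hr × 0.7 hr = 129.7296 mL
Volume remaining = 297 − 129.7296 = 167.2704 mL
Drug remaining = 167.2704 mL × 23.56902 mcg/mL = 3942.4 mcg = 3.9424 mg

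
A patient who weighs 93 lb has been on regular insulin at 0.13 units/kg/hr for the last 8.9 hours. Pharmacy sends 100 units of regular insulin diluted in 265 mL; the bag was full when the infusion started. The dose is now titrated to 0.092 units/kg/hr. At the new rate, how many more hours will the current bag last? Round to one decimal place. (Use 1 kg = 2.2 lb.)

Initial rate:
Weight = 93 lb ÷ 2.2 lb/kg = 42.27273 kg
Dose = 0.13 units/kg/hr × 42.27273 kg = 5.495455 units/hr
Concentration = 100 units ÷ 265 mL = 0.3773585 units/mL
Rate = 5.495455 units/hr ÷ 0.3773585 units/mL = 14.56295 mL/hr
Volume infused so far = 14.56295 mL/hr × 8.9 hr = 129.6103 mL
Volume remaining = 265 − 129.6103 = 135.3897 mL
New rate:
Dose = 0.092 units/kg/hr × 42.27273 kg = 3.889091 units/hr
Rate = 3.889091 units/hr ÷ 0.3773585 units/mL = 10.30609 mL/hr
Time remaining = 135.3897 mL ÷ 10.30609 mL/hr = 13.13686 hr

13.1 hours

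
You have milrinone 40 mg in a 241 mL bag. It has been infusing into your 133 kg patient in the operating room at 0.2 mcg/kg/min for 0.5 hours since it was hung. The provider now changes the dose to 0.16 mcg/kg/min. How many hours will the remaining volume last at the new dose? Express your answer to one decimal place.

Initial rate:
Dose = 0.2 mcg/kg/min × 133 kg = 26.6 mcg/min
26.6 mcg/min × 60 min/hr = 1596 mcg/hr
Concentration = 40 mg ÷ 241 mL = 0.1659751 mg/mL = 165.9751 mcg/mL
Rate = 1596 mcg/hr ÷ 165.9751 mcg/mL = 9.6159 mL/hr
Volume infused so far = 9.6159 mL/hr × 0.5 hr = 4.80795 mL
Volume remaining = 241 − 4.80795 = 236.192 mL
New rate:
Dose = 0.16 mcg/kg/min × 133 kg = 21.28 mcg/min
21.28 mcg/min × 60 min/hr = 1276.8 mcg/hr
Rate = 1276.8 mcg/hr ÷ 165.9751 mcg/mL = 7.69272 mL/hr
Time remaining = 236.192 mL ÷ 7.69272 mL/hr = 30.70332 hr

30.7 hours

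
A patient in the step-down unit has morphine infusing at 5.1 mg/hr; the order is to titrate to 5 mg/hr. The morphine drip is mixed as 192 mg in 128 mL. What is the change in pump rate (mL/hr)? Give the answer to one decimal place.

At the current dose:
Concentration = 192 mg ÷ 128 mL = 1.5 mg/mL
Rate = 5.1 mg/hr ÷ 1.5 mg/mL = 3.4 mL/hr
At the new dose:
Rate = 5 mg/hr ÷ 1.5 mg/mL = 3.333333 mL/hr
Change = 3.333333 − 3.4 = -0.06666667 mL/hr → 0.06666667 mL/hr decrease

0.1 mL/hr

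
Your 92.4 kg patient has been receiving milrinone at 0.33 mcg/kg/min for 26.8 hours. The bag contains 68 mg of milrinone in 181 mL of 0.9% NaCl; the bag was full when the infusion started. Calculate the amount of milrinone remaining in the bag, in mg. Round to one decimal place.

Dose = 0.33 mcg/kg/min × 92.4 kg = 30.492 mcg/min
30.492 mcg/min × 60 min/hr = 1829.52 mcg/hr
Concentration = 68 mg ÷ 181 mL = 0.3756906 mg/mL = 375.6906 mcg/mL
Rate = 1829.52 mcg/hr ÷ 375.6906 mcg/mL = 4.869752 mL/hr
Volume infused = 4.869752 mL/hr × 26.8 hr = 130.5093 mL
Volume remaining = 181 − 130.5093 = 50.49065 mL
Drug remaining = 50.49065 mL × 375.6906 mcg/mL = 18968.86 mcg = 18.96886 mg

19.0 mg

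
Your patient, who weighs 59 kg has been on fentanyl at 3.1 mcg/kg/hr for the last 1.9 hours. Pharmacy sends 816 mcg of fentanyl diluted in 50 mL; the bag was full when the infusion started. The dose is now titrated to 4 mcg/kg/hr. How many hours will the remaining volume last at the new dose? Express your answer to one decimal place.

2.0 hours

Initial rate:
Dose = 3.1 mcg/kg/hr × 59 kg = 182.9 mcg/hr
Concentration = 816 mcg ÷ 50 mL = 16.32 mcg/mL
Rate = 182.9 mcg/hr ÷ 16.32 mcg/mL = 11.20711 mL/hr
Volume infused so far = 11.20711 mL/hr × 1.9 hr = 21.2935 mL
Volume remaining = 50 − 21.2935 = 28.7065 mL
New rate:
Dose = 4 mcg/kg/hr × 59 kg = 236 mcg/hr
Rate = 236 mcg/hr ÷ 16.32 mcg/mL = 14.46078 mL/hr
Time remaining = 28.7065 mL ÷ 14.46078 mL/hr = 1.985127 hr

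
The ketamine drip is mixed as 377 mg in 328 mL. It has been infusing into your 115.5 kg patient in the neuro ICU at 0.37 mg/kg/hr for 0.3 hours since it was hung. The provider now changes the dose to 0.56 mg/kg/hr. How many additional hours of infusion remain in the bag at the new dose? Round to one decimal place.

5.6 hours

Initial rate:
Dose = 0.37 mg/kg/hr × 115.5 kg = 42.735 mg/hr
Concentration = 377 mg ÷ 328 mL = 1.14939 mg/mL
Rate = 42.735 mg/hr ÷ 1.14939 mg/mL = 37.18058 mL/hr
Volume infused so far = 37.18058 mL/hr × 0.3 hr = 11.15418 mL
Volume remaining = 328 − 11.15418 = 316.8458 mL
New rate:
Dose = 0.56 mg/kg/hr × 115.5 kg = 64.68 mg/hr
Rate = 64.68 mg/hr ÷ 1.14939 mg/mL = 56.27332 mL/hr
Time remaining = 316.8458 mL ÷ 56.27332 mL/hr = 5.630481 hr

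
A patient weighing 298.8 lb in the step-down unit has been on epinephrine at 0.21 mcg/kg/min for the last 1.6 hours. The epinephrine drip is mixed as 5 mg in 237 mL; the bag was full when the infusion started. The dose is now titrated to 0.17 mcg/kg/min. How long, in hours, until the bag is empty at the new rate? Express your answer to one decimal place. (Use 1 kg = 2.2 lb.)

Initial rate:
Weight = 298.8 lb ÷ 2.2 lb/kg = 135.8182 kg
Dose = 0.21 mcg/kg/min × 135.8182 kg = 28.52182 mcg/min
28.52182 mcg/min × 60 min/hr = 1711.309 mcg/hr
Concentration = 5 mg ÷ 237 mL = 0.02109705 mg/mL = 21.09705 mcg/mL
Rate = 1711.309 mcg/hr ÷ 21.09705 mcg/mL = 81.11605 mL/hr
Volume infused so far = 81.11605 mL/hr × 1.6 hr = 129.7857 mL
Volume remaining = 237 − 129.7857 = 107.2143 mL
New rate:
Dose = 0.17 mcg/kg/min × 135.8182 kg = 23.08909 mcg/min
23.08909 mcg/min × 60 min/hr = 1385.345 mcg/hr
Rate = 1385.345 mcg/hr ÷ 21.09705 mcg/mL = 65.66537 mL/hr
Time remaining = 107.2143 mL ÷ 65.66537 mL/hr = 1.632737 hr

1.6 hours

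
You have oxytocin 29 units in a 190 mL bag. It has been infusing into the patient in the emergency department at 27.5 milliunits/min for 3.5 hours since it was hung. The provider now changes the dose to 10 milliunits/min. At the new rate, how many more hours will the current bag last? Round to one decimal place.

38.7 hours

Initial rate:
27.5 milliunits/min × 60 min/hr = 1650 milliunits/hr
Concentration = 29 units ÷ 190 mL = 0.1526316 units/mL = 152.6316 milliunits/mL
Rate = 1650 milliunits/hr ÷ 152.6316 milliunits/mL = 10.81034 mL/hr
Volume infused so far = 10.81034 mL/hr × 3.5 hr = 37.83621 mL
Volume remaining = 190 − 37.83621 = 152.1638 mL
New rate:
10 milliunits/min × 60 min/hr = 600 milliunits/hr
Rate = 600 milliunits/hr ÷ 152.6316 milliunits/mL = 3.931034 mL/hr
Time remaining = 152.1638 mL ÷ 3.931034 mL/hr = 38.70833 hr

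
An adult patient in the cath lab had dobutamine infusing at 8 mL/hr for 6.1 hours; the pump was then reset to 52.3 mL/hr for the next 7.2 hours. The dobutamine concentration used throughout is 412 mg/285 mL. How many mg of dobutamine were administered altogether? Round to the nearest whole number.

615 mg

Concentration = 412 mg ÷ 285 mL = 1.445614 mg/mL
Stage 1: 8 mL/hr × 6.1 hr = 48.8 mL → 48.8 mL × 1.445614 mg/mL = 70.54596 mg
Stage 2: 52.3 mL/hr × 7.2 hr = 376.56 mL → 376.56 mL × 1.445614 mg/mL = 544.3604 mg
Total = 70.54596 + 544.3604 = 614.9064 mg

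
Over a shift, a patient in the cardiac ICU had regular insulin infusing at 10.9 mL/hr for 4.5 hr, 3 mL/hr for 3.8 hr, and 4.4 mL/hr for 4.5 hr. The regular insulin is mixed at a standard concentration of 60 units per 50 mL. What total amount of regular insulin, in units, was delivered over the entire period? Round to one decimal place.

96.3 units

Concentration = 60 units ÷ 50 mL = 1.2 units/mL
Stage 1: 10.9 mL/hr × 4.5 hr = 49.05 mL → 49.05 mL × 1.2 units/mL = 58.86 units
Stage 2: 3 mL/hr × 3.8 hr = 11.4 mL → 11.4 mL × 1.2 units/mL = 13.68 units
Stage 3: 4.4 mL/hr × 4.5 hr = 19.8 mL → 19.8 mL × 1.2 units/mL = 23.76 units
Total = 58.86 + 13.68 + 23.76 = 96.3 units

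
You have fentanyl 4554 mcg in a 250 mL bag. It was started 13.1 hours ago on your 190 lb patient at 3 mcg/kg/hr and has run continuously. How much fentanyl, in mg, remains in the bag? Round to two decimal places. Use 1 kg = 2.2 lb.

Weight = 190 lb ÷ 2.2 lb/kg = 86.36364 kg
Dose = 3 mcg/kg/hr × 86.36364 kg = 259.0909 mcg/hr
Concentration = 4554 mcg ÷ 250 mL = 18.216 mcg/mL
Rate = 259.0909 mcg/hr ÷ 18.216 mcg/mL = 14.22326 mL/hr
Volume infused = 14.22326 mL/hr × 13.1 hr = 186.3247 mL
Volume remaining = 250 − 186.3247 = 63.67529 mL
Drug remaining = 63.67529 mL × 18.216 mcg/mL = 1159.909 mcg = 1.159909 mg

1.16 mg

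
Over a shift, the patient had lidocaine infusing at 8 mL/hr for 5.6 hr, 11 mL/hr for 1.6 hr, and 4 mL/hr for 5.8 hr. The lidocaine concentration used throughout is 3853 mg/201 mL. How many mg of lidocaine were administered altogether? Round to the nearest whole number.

Concentration = 3853 mg ÷ 201 mL = 19.16915 mg/mL
Stage 1: 8 mL/hr × 5.6 hr = 44.8 mL → 44.8 mL × 19.16915 mg/mL = 858.7781 mg
Stage 2: 11 mL/hr × 1.6 hr = 17.6 mL → 17.6 mL × 19.16915 mg/mL = 337.3771 mg
Stage 3: 4 mL/hr × 5.8 hr = 23.2 mL → 23.2 mL × 19.16915 mg/mL = 444.7244 mg
Total = 858.7781 + 337.3771 + 444.7244 = 1640.88 mg

1641 mg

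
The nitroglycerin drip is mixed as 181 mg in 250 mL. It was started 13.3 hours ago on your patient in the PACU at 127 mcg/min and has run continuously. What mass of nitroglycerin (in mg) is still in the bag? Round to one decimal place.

79.7 mg

127 mcg/min × 60 min/hr = 7620 mcg/hr
Concentration = 181 mg ÷ 250 mL = 0.724 mg/mL = 724 mcg/mL
Rate = 7620 mcg/hr ÷ 724 mcg/mL = 10.52486 mL/hr
Volume infused = 10.52486 mL/hr × 13.3 hr = 139.9807 mL
Volume remaining = 250 − 139.9807 = 110.0193 mL
Drug remaining = 110.0193 mL × 724 mcg/mL = 79654 mcg = 79.654 mg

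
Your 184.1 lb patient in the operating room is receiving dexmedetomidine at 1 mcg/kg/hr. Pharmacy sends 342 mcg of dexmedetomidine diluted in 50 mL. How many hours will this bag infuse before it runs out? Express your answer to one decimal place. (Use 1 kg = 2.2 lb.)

Weight = 184.1 lb ÷ 2.2 lb/kg = 83.68182 kg
Dose = 1 mcg/kg/hr × 83.68182 kg = 83.68182 mcg/hr
Concentration = 342 mcg ÷ 50 mL = 6.84 mcg/mL
Rate = 83.68182 mcg/hr ÷ 6.84 mcg/mL = 12.23418 mL/hr
Duration = 50 mL ÷ 12.23418 mL/hr = 4.086909 hr

4.1 hours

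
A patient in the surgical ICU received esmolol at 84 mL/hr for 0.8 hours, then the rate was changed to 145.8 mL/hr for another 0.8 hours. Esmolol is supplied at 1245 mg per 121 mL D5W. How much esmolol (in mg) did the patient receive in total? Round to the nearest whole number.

Concentration = 1245 mg ÷ 121 mL = 10.28926 mg/mL
Stage 1: 84 mL/hr × 0.8 hr = 67.2 mL → 67.2 mL × 10.28926 mg/mL = 691.438 mg
Stage 2: 145.8 mL/hr × 0.8 hr = 116.64 mL → 116.64 mL × 10.28926 mg/mL = 1200.139 mg
Total = 691.438 + 1200.139 = 1891.577 mg

1892 mg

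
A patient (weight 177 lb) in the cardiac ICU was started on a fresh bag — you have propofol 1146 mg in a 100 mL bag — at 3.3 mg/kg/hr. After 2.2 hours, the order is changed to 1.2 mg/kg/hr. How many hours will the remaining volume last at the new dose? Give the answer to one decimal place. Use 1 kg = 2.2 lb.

5.8 hours

Initial rate:
Weight = 177 lb ÷ 2.2 lb/kg = 80.45455 kg
Dose = 3.3 mg/kg/hr × 80.45455 kg = 265.5 mg/hr
Concentration = 1146 mg ÷ 100 mL = 11.46 mg/mL
Rate = 265.5 mg/hr ÷ 11.46 mg/mL = 23.16754 mL/hr
Volume infused so far = 23.16754 mL/hr × 2.2 hr = 50.96859 mL
Volume remaining = 100 − 50.96859 = 49.03141 mL
New rate:
Dose = 1.2 mg/kg/hr × 80.45455 kg = 96.54545 mg/hr
Rate = 96.54545 mg/hr ÷ 11.46 mg/mL = 8.42456 mL/hr
Time remaining = 49.03141 mL ÷ 8.42456 mL/hr = 5.820056 hr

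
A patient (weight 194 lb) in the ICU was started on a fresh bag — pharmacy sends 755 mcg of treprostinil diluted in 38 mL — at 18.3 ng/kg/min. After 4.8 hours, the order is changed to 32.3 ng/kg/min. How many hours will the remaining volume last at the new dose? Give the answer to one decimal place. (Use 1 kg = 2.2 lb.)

Initial rate:
Weight = 194 lb ÷ 2.2 lb/kg = 88.18182 kg
Dose = 18.3 ng/kg/min × 88.18182 kg = 1613.727 ng/min
1613.727 ng/min × 60 min/hr = 96823.64 ng/hr
Concentration = 755 mcg ÷ 38 mL = 19.86842 mcg/mL = 19868.42 ng/mL
Rate = 96823.64 ng/hr ÷ 19868.42 ng/mL = 4.873243 mL/hr
Volume infused so far = 4.873243 mL/hr × 4.8 hr = 23.39156 mL
Volume remaining = 38 − 23.39156 = 14.60844 mL
New rate:
Dose = 32.3 ng/kg/min × 88.18182 kg = 2848.273 ng/min
2848.273 ng/min × 60 min/hr = 170896.4 ng/hr
Rate = 170896.4 ng/hr ÷ 19868.42 ng/mL = 8.601406 mL/hr
Time remaining = 14.60844 mL ÷ 8.601406 mL/hr = 1.698378 hr

1.7 hours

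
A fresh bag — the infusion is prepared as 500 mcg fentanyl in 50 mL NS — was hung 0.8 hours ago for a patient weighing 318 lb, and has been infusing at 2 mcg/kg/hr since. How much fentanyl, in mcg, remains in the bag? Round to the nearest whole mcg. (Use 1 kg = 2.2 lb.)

269 mcg

Weight = 318 lb ÷ 2.2 lb/kg = 144.5455 kg
Dose = 2 mcg/kg/hr × 144.5455 kg = 289.0909 mcg/hr
Concentration = 500 mcg ÷ 50 mL = 10 mcg/mL
Rate = 289.0909 mcg/hr ÷ 10 mcg/mL = 28.90909 mL/hr
Volume infused = 28.90909 mL/hr × 0.8 hr = 23.12727 mL
Volume remaining = 50 − 23.12727 = 26.87273 mL
Drug remaining = 26.87273 mL × 10 mcg/mL = 268.7273 mcg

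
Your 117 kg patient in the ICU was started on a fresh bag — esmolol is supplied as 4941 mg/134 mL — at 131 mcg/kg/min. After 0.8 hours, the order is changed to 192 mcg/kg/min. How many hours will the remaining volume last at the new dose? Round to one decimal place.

Initial rate:
Dose = 131 mcg/kg/min × 117 kg = 15327 mcg/min
15327 mcg/min × 60 min/hr = 919620 mcg/hr
Concentration = 4941 mg ÷ 134 mL = 36.87313 mg/mL = 36873.13 mcg/mL
Rate = 919620 mcg/hr ÷ 36873.13 mcg/mL = 24.94011 mL/hr
Volume infused so far = 24.94011 mL/hr × 0.8 hr = 19.95209 mL
Volume remaining = 134 − 19.95209 = 114.0479 mL
New rate:
Dose = 192 mcg/kg/min × 117 kg = 22464 mcg/min
22464 mcg/min × 60 min/hr = 1347840 mcg/hr
Rate = 1347840 mcg/hr ÷ 36873.13 mcg/mL = 36.55344 mL/hr
Time remaining = 114.0479 mL ÷ 36.55344 mL/hr = 3.120032 hr

3.1 hours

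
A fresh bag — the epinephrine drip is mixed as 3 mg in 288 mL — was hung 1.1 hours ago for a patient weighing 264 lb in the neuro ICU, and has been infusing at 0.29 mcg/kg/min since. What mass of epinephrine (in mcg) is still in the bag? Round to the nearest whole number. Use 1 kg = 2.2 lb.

Weight = 264 lb ÷ 2.2 lb/kg = 120 kg
Dose = 0.29 mcg/kg/min × 120 kg = 34.8 mcg/min
34.8 mcg/min × 60 min/hr = 2088 mcg/hr
Concentration = 3 mg ÷ 288 mL = 0.01041667 mg/mL = 10.41667 mcg/mL
Rate = 2088 mcg/hr ÷ 10.41667 mcg/mL = 200.448 mL/hr
Volume infused = 200.448 mL/hr × 1.1 hr = 220.4928 mL
Volume remaining = 288 − 220.4928 = 67.5072 mL
Drug remaining = 67.5072 mL × 10.41667 mcg/mL = 703.2 mcg

703 mcg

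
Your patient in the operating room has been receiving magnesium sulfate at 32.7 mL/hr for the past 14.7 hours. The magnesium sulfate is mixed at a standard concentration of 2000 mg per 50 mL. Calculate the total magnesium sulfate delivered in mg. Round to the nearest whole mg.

19228 mg

Concentration = 2000 mg ÷ 50 mL = 40 mg/mL
Drug rate = 32.7 mL/hr × 40 mg/mL = 1308 mg/hr
Total = 1308 mg/hr × 14.7 hr = 19227.6 mg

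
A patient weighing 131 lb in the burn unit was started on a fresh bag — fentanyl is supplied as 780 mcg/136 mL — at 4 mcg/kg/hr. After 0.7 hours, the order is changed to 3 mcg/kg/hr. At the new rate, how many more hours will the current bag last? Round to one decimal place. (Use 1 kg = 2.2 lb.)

3.4 hours

Initial rate:
Weight = 131 lb ÷ 2.2 lb/kg = 59.54545 kg
Dose = 4 mcg/kg/hr × 59.54545 kg = 238.1818 mcg/hr
Concentration = 780 mcg ÷ 136 mL = 5.735294 mcg/mL
Rate = 238.1818 mcg/hr ÷ 5.735294 mcg/mL = 41.52914 mL/hr
Volume infused so far = 41.52914 mL/hr × 0.7 hr = 29.0704 mL
Volume remaining = 136 − 29.0704 = 106.9296 mL
New rate:
Dose = 3 mcg/kg/hr × 59.54545 kg = 178.6364 mcg/hr
Rate = 178.6364 mcg/hr ÷ 5.735294 mcg/mL = 31.14685 mL/hr
Time remaining = 106.9296 mL ÷ 31.14685 mL/hr = 3.433079 hr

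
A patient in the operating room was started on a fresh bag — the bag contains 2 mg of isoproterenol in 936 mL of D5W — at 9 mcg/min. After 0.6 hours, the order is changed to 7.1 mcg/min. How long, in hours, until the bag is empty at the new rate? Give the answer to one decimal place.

Initial rate:
9 mcg/min × 60 min/hr = 540 mcg/hr
Concentration = 2 mg ÷ 936 mL = 0.002136752 mg/mL = 2.136752 mcg/mL
Rate = 540 mcg/hr ÷ 2.136752 mcg/mL = 252.72 mL/hr
Volume infused so far = 252.72 mL/hr × 0.6 hr = 151.632 mL
Volume remaining = 936 − 151.632 = 784.368 mL
New rate:
7.1 mcg/min × 60 min/hr = 426 mcg/hr
Rate = 426 mcg/hr ÷ 2.136752 mcg/mL = 199.368 mL/hr
Time remaining = 784.368 mL ÷ 199.368 mL/hr = 3.934272 hr

3.9 hours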